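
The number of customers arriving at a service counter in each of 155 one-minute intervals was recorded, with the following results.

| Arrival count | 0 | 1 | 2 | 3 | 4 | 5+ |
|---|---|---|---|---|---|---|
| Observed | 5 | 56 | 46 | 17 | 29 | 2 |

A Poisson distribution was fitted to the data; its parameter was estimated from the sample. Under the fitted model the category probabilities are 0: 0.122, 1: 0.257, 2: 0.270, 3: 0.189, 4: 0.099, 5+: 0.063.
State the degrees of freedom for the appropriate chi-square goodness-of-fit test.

There are k = 6 categories and 1 parameter estimated from the data, so df = 6 − 1 − 1 = 4.

4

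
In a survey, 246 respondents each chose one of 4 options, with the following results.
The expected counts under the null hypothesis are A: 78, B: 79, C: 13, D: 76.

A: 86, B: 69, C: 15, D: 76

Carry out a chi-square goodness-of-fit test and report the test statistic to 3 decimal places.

2.394

cat         O        E   (O−E)²/E
A          86       78     0.8205
B          69       79     1.2658
C          15       13     0.3077
D          76       76     0.0000
Sum = 2.394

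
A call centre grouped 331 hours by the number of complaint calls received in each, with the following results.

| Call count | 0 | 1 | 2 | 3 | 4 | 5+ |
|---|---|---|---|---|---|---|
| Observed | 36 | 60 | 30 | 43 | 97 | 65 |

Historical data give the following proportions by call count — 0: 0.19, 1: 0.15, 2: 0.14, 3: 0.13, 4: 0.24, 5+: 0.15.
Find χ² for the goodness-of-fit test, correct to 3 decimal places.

Expected counts E_i = n·p_i: 331×0.19 = 62.89, 331×0.15 = 49.65, 331×0.14 = 46.34, 331×0.13 = 43.03, 331×0.24 = 79.44, 331×0.15 = 49.65.
0: (36 − 62.89)²/62.89 = 723.0721/62.89 = 11.4974
1: (60 − 49.65)²/49.65 = 107.1225/49.65 = 2.1576
2: (30 − 46.34)²/46.34 = 266.9956/46.34 = 5.7617
3: (43 − 43.03)²/43.03 = 0.0009/43.03 = 0.0000
4: (97 − 79.44)²/79.44 = 308.3536/79.44 = 3.8816
5+: (65 − 49.65)²/49.65 = 235.6225/49.65 = 4.7457
Sum = 28.044

28.044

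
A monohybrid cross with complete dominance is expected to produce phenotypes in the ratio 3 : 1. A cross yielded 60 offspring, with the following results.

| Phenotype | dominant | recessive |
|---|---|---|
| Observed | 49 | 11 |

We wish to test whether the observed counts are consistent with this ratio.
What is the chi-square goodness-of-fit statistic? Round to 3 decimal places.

1.422

Ratio total = 4. Expected counts: 60×3/4 = 45, 60×1/4 = 15.
χ² = (49−45)²/45 + (11−15)²/15
   = 0.3556 + 1.0667
Sum = 1.422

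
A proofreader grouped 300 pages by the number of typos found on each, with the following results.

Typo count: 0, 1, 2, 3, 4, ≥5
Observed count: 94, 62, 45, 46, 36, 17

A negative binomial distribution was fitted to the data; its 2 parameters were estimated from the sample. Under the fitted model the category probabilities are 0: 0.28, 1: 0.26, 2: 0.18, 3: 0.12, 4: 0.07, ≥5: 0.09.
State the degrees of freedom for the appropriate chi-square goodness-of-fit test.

There are k = 6 categories and 2 parameters estimated from the data, so df = 6 − 1 − 2 = 3.

3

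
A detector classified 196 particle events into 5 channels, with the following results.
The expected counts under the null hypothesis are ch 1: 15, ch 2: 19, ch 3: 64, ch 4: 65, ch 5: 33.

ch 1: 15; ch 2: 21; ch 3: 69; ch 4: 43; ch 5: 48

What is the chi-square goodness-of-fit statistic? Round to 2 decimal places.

14.87

χ² = (15−15)²/15 + (21−19)²/19 + (69−64)²/64 + (43−65)²/65 + (48−33)²/33
   = 0.000 + 0.211 + 0.391 + 7.446 + 6.818
Sum = 14.87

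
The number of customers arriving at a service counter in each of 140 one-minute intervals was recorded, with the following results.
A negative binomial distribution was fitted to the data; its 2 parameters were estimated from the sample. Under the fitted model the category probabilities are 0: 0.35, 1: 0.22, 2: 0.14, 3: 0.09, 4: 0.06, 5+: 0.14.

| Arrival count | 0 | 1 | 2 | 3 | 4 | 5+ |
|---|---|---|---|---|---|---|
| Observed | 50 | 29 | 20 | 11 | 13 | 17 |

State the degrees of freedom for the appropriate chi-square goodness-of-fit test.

3

There are k = 6 categories and 2 parameters estimated from the data, so df = 6 − 1 − 2 = 3.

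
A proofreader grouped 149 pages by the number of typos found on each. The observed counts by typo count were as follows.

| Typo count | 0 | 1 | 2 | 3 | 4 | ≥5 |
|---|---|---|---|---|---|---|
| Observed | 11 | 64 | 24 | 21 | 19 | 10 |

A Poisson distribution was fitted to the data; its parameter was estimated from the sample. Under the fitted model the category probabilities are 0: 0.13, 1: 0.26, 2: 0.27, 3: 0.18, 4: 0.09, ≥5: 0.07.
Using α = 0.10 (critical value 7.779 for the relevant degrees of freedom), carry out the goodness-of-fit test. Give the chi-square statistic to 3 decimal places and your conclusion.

30.246; reject

Expected counts E_i = n·p_i: 149×0.13 = 19.37, 149×0.26 = 38.74, 149×0.27 = 40.23, 149×0.18 = 26.82, 149×0.09 = 13.41, 149×0.07 = 10.43.
0: (11 − 19.37)²/19.37 = 70.0569/19.37 = 3.6168
1: (64 − 38.74)²/38.74 = 638.0676/38.74 = 16.4705
2: (24 − 40.23)²/40.23 = 263.4129/40.23 = 6.5477
3: (21 − 26.82)²/26.82 = 33.8724/26.82 = 1.2630
4: (19 − 13.41)²/13.41 = 31.2481/13.41 = 2.3302
≥5: (10 − 10.43)²/10.43 = 0.1849/10.43 = 0.0177
Sum = 30.246
df = 4. Since 30.246 > 7.779, we reject H₀.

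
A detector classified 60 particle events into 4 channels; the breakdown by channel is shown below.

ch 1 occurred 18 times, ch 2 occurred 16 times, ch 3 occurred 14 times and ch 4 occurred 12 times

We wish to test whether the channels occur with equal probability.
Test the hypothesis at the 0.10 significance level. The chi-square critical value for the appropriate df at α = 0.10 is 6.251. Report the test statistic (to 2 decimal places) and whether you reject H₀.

Expected count for each of the 4 categories: 60/4 = 15.
ch 1: (18 − 15)²/15 = 9/15 = 0.600
ch 2: (16 − 15)²/15 = 1/15 = 0.067
ch 3: (14 − 15)²/15 = 1/15 = 0.067
ch 4: (12 − 15)²/15 = 9/15 = 0.600
Sum = 1.33
df = 3. Since 1.33 < 6.251, we do not reject H₀.

1.33; do not reject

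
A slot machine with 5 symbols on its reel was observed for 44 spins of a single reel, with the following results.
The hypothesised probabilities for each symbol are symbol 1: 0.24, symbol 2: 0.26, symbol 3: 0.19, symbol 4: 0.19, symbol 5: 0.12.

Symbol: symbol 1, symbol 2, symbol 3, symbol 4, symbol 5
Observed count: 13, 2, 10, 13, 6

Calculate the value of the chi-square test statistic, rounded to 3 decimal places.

11.349

Expected counts E_i = n·p_i: 44×0.24 = 10.56, 44×0.26 = 11.44, 44×0.19 = 8.36, 44×0.19 = 8.36, 44×0.12 = 5.28.
cat           O        E   (O−E)²/E
symbol 1     13    10.56     0.5638
symbol 2      2    11.44     7.7897
symbol 3     10     8.36     0.3217
symbol 4     13     8.36     2.5753
symbol 5      6     5.28     0.0982
Sum = 11.349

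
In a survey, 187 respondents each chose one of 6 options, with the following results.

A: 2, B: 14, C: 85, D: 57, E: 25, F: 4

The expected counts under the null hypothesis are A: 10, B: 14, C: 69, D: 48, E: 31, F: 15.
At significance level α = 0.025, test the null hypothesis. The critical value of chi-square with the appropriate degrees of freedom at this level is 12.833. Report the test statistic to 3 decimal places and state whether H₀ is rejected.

21.026; reject

χ² = (2−10)²/10 + (14−14)²/14 + (85−69)²/69 + (57−48)²/48 + (25−31)²/31 + (4−15)²/15
   = 6.4000 + 0.0000 + 3.7101 + 1.6875 + 1.1613 + 8.0667
Sum = 21.026
df = 5. Since 21.026 > 12.833, we reject H₀.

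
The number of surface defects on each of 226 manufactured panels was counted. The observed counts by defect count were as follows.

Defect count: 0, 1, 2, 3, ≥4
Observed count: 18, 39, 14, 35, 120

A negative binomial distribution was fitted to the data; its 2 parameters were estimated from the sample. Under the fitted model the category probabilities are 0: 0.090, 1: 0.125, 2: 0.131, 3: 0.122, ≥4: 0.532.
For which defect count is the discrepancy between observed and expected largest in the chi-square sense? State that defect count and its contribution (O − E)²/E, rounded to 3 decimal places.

2, 8.226

Expected counts E_i = n·p_i: 226×0.090 = 20.34, 226×0.125 = 28.25, 226×0.131 = 29.606, 226×0.122 = 27.572, 226×0.532 = 120.232.
0: (18 − 20.34)²/20.34 = 5.4756/20.34 = 0.2692
1: (39 − 28.25)²/28.25 = 115.5625/28.25 = 4.0907
2: (14 − 29.606)²/29.606 = 243.547236/29.606 = 8.2263
3: (35 − 27.572)²/27.572 = 55.175184/27.572 = 2.0011
≥4: (120 − 120.232)²/120.232 = 0.053824/120.232 = 0.0004
The largest term is for 2: 8.226.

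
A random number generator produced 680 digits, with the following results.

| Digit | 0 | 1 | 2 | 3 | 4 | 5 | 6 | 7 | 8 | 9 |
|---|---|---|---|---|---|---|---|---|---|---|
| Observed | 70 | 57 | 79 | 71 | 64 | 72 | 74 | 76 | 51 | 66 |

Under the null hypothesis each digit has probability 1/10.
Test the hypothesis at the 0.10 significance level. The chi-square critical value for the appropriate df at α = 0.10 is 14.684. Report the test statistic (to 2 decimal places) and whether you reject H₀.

Under H₀ each category has probability 1/10, so each expected count is 680/10 = 68.
χ² = (70−68)²/68 + (57−68)²/68 + (79−68)²/68 + (71−68)²/68 + (64−68)²/68 + (72−68)²/68 + (74−68)²/68 + (76−68)²/68 + (51−68)²/68 + (66−68)²/68
   = 0.059 + 1.779 + 1.779 + 0.132 + 0.235 + 0.235 + 0.529 + 0.941 + 4.250 + 0.059
Sum = 10.00
df = 9. Since 10.00 < 14.684, we do not reject H₀.

10.00; do not reject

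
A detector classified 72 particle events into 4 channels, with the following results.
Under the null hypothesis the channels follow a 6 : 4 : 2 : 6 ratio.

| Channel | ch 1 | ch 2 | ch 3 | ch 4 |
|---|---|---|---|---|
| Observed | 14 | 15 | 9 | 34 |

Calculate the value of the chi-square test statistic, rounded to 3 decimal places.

8.521

Ratio total = 18. Expected counts: 72×6/18 = 24, 72×4/18 = 16, 72×2/18 = 8, 72×6/18 = 24.
χ² = (14−24)²/24 + (15−16)²/16 + (9−8)²/8 + (34−24)²/24
   = 4.1667 + 0.0625 + 0.1250 + 4.1667
Sum = 8.521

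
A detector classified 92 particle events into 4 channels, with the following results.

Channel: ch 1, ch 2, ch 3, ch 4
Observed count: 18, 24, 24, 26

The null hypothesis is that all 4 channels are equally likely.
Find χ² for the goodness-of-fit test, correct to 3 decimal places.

Expected count for each of the 4 categories: 92/4 = 23.
cat         O        E   (O−E)²/E
ch 1       18       23     1.0870
ch 2       24       23     0.0435
ch 3       24       23     0.0435
ch 4       26       23     0.3913
Sum = 1.565

1.565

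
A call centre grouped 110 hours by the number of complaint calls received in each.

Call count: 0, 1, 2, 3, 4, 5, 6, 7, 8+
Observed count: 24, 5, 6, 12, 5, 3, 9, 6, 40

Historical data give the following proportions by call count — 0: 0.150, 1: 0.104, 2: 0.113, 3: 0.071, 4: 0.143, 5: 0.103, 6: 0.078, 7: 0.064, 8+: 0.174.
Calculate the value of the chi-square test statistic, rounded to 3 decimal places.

Expected counts E_i = n·p_i: 110×0.150 = 16.5, 110×0.104 = 11.44, 110×0.113 = 12.43, 110×0.071 = 7.81, 110×0.143 = 15.73, 110×0.103 = 11.33, 110×0.078 = 8.58, 110×0.064 = 7.04, 110×0.174 = 19.14.
χ² = (24−16.5)²/16.5 + (5−11.44)²/11.44 + (6−12.43)²/12.43 + (12−7.81)²/7.81 + (5−15.73)²/15.73 + (3−11.33)²/11.33 + (9−8.58)²/8.58 + (6−7.04)²/7.04 + (40−19.14)²/19.14
   = 3.4091 + 3.6253 + 3.3262 + 2.2479 + 7.3193 + 6.1244 + 0.0206 + 0.1536 + 22.7346
Sum = 48.961

48.961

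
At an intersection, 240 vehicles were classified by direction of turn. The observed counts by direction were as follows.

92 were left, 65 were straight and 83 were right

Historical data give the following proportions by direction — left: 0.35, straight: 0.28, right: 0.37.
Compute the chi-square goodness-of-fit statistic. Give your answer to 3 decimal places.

1.213

Expected counts E_i = n·p_i: 240×0.35 = 84, 240×0.28 = 67.2, 240×0.37 = 88.8.
cat           O        E   (O−E)²/E
left         92       84     0.7619
straight     65     67.2     0.0720
right        83     88.8     0.3788
Sum = 1.213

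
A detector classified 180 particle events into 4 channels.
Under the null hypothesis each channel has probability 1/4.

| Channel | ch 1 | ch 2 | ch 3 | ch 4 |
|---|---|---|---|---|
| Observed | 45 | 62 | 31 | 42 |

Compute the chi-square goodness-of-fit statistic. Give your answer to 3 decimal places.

10.978

Under H₀ each category has probability 1/4, so each expected count is 180/4 = 45.
ch 1: (45 − 45)²/45 = 0/45 = 0.0000
ch 2: (62 − 45)²/45 = 289/45 = 6.4222
ch 3: (31 − 45)²/45 = 196/45 = 4.3556
ch 4: (42 − 45)²/45 = 9/45 = 0.2000
Sum = 10.978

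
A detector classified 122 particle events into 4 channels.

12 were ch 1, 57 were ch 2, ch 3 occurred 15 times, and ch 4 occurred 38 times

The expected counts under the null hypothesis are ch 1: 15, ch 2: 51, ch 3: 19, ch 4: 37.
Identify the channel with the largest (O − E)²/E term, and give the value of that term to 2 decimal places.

ch 1: (12 − 15)²/15 = 9/15 = 0.600
ch 2: (57 − 51)²/51 = 36/51 = 0.706
ch 3: (15 − 19)²/19 = 16/19 = 0.842
ch 4: (38 − 37)²/37 = 1/37 = 0.027
The largest term is for ch 3: 0.84.

ch 3, 0.84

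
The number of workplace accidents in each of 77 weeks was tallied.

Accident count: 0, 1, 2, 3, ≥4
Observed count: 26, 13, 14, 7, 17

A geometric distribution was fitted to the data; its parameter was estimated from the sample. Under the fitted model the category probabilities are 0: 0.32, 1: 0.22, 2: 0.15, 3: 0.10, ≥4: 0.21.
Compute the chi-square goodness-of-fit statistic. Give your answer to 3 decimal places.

1.617

Expected counts E_i = n·p_i: 77×0.32 = 24.64, 77×0.22 = 16.94, 77×0.15 = 11.55, 77×0.10 = 7.7, 77×0.21 = 16.17.
cat         O        E   (O−E)²/E
0          26    24.64     0.0751
1          13    16.94     0.9164
2          14    11.55     0.5197
3           7      7.7     0.0636
≥4         17    16.17     0.0426
Sum = 1.617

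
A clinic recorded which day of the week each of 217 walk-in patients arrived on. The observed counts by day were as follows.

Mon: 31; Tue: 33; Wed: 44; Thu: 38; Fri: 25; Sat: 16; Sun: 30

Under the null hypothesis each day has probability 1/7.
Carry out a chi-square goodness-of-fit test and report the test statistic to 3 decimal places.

15.613

Under H₀ each category has probability 1/7, so each expected count is 217/7 = 31.
cat         O        E   (O−E)²/E
Mon        31       31     0.0000
Tue        33       31     0.1290
Wed        44       31     5.4516
Thu        38       31     1.5806
Fri        25       31     1.1613
Sat        16       31     7.2581
Sun        30       31     0.0323
Sum = 15.613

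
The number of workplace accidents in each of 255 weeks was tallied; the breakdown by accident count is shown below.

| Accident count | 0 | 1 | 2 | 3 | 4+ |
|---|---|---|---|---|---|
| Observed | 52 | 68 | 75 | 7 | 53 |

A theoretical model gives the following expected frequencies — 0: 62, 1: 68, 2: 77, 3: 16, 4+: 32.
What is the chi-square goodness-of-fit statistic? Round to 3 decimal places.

20.509

χ² = (52−62)²/62 + (68−68)²/68 + (75−77)²/77 + (7−16)²/16 + (53−32)²/32
   = 1.6129 + 0.0000 + 0.0519 + 5.0625 + 13.7813
Sum = 20.509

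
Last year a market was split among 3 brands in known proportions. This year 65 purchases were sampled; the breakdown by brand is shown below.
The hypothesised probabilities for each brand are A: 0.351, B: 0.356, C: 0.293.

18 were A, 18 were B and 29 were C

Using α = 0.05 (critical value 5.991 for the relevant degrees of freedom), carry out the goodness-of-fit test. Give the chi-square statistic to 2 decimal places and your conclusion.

Expected counts E_i = n·p_i: 65×0.351 = 22.815, 65×0.356 = 23.14, 65×0.293 = 19.045.
χ² = (18−22.815)²/22.815 + (18−23.14)²/23.14 + (29−19.045)²/19.045
   = 1.016 + 1.142 + 5.204
Sum = 7.36
df = 2. Since 7.36 > 5.991, we reject H₀.

7.36; reject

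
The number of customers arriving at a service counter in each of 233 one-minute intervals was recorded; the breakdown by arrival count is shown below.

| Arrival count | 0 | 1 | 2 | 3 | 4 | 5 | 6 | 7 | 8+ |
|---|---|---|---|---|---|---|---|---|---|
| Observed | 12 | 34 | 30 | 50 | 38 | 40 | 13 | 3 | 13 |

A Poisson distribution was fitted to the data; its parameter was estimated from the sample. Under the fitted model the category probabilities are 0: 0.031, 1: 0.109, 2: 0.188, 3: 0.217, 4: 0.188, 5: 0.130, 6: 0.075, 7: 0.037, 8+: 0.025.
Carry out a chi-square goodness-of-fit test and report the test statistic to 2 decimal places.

Expected counts E_i = n·p_i: 233×0.031 = 7.223, 233×0.109 = 25.397, 233×0.188 = 43.804, 233×0.217 = 50.561, 233×0.188 = 43.804, 233×0.130 = 30.29, 233×0.075 = 17.475, 233×0.037 = 8.621, 233×0.025 = 5.825.
0: (12 − 7.223)²/7.223 = 22.819729/7.223 = 3.159
1: (34 − 25.397)²/25.397 = 74.011609/25.397 = 2.914
2: (30 − 43.804)²/43.804 = 190.550416/43.804 = 4.350
3: (50 − 50.561)²/50.561 = 0.314721/50.561 = 0.006
4: (38 − 43.804)²/43.804 = 33.686416/43.804 = 0.769
5: (40 − 30.29)²/30.29 = 94.2841/30.29 = 3.113
6: (13 − 17.475)²/17.475 = 20.025625/17.475 = 1.146
7: (3 − 8.621)²/8.621 = 31.595641/8.621 = 3.665
8+: (13 − 5.825)²/5.825 = 51.480625/5.825 = 8.838
Sum = 27.96

27.96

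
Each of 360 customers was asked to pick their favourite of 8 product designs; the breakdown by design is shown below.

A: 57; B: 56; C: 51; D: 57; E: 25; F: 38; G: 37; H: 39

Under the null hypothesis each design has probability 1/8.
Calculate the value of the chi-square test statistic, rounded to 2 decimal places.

Under H₀ each category has probability 1/8, so each expected count is 360/8 = 45.
χ² = (57−45)²/45 + (56−45)²/45 + (51−45)²/45 + (57−45)²/45 + (25−45)²/45 + (38−45)²/45 + (37−45)²/45 + (39−45)²/45
   = 3.200 + 2.689 + 0.800 + 3.200 + 8.889 + 1.089 + 1.422 + 0.800
Sum = 22.09

22.09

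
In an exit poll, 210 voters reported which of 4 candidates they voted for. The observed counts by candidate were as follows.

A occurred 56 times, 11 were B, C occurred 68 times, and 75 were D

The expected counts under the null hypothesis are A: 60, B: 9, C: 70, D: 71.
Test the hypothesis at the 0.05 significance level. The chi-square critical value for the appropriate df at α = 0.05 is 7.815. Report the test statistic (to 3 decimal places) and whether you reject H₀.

0.994; do not reject

A: (56 − 60)²/60 = 16/60 = 0.2667
B: (11 − 9)²/9 = 4/9 = 0.4444
C: (68 − 70)²/70 = 4/70 = 0.0571
D: (75 − 71)²/71 = 16/71 = 0.2254
Sum = 0.994
df = 3. Since 0.994 < 7.815, we do not reject H₀.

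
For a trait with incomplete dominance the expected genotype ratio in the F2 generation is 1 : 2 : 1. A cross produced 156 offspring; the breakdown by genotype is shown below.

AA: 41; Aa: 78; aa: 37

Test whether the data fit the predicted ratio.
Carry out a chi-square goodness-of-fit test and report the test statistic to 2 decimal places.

0.21

Ratio total = 4. Expected counts: 156×1/4 = 39, 156×2/4 = 78, 156×1/4 = 39.
χ² = (41−39)²/39 + (78−78)²/78 + (37−39)²/39
   = 0.103 + 0.000 + 0.103
Sum = 0.21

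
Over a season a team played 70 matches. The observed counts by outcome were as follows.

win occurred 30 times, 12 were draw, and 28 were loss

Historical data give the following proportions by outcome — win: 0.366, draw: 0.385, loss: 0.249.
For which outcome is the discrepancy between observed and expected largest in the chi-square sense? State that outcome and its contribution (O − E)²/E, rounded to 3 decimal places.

Expected counts E_i = n·p_i: 70×0.366 = 25.62, 70×0.385 = 26.95, 70×0.249 = 17.43.
cat         O        E   (O−E)²/E
win        30    25.62     0.7488
draw       12    26.95     8.2932
loss       28    17.43     6.4099
The largest term is for draw: 8.293.

draw, 8.293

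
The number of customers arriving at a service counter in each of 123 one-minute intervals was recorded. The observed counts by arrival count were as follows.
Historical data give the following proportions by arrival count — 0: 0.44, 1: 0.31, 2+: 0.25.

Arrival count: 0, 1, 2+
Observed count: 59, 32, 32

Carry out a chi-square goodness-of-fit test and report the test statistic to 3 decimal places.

1.476

Expected counts E_i = n·p_i: 123×0.44 = 54.12, 123×0.31 = 38.13, 123×0.25 = 30.75.
χ² = (59−54.12)²/54.12 + (32−38.13)²/38.13 + (32−30.75)²/30.75
   = 0.4400 + 0.9855 + 0.0508
Sum = 1.476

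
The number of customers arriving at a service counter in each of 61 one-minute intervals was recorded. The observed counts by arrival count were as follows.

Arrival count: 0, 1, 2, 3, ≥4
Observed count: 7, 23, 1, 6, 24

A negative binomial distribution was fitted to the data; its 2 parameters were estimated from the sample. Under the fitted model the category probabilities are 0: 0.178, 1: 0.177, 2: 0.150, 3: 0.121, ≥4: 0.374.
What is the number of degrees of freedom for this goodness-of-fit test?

2

There are k = 5 categories and 2 parameters estimated from the data, so df = 5 − 1 − 2 = 2.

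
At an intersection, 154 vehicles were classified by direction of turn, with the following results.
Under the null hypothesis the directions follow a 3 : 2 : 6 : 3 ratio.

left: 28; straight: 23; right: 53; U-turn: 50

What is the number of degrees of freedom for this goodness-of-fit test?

There are k = 4 categories and no parameters were estimated from the data, so df = 4 − 1 = 3.

3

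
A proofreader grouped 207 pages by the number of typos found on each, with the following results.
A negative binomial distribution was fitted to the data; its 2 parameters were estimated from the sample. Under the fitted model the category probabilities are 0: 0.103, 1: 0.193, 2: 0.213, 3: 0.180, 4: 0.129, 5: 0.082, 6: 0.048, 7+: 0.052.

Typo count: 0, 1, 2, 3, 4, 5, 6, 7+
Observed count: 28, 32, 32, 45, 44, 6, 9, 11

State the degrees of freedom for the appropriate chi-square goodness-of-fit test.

There are k = 8 categories and 2 parameters estimated from the data, so df = 8 − 1 − 2 = 5.

5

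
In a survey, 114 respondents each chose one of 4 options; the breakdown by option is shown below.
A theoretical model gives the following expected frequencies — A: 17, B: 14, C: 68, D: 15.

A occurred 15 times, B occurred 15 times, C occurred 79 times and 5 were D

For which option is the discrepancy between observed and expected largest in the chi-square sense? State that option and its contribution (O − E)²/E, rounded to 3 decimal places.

D, 6.667

A: (15 − 17)²/17 = 4/17 = 0.2353
B: (15 − 14)²/14 = 1/14 = 0.0714
C: (79 − 68)²/68 = 121/68 = 1.7794
D: (5 − 15)²/15 = 100/15 = 6.6667
The largest term is for D: 6.667.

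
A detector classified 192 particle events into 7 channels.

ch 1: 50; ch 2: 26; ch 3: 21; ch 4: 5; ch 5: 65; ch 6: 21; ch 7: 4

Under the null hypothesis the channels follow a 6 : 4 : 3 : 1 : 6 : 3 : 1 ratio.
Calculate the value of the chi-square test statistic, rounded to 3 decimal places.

Ratio total = 24. Expected counts: 192×6/24 = 48, 192×4/24 = 32, 192×3/24 = 24, 192×1/24 = 8, 192×6/24 = 48, 192×3/24 = 24, 192×1/24 = 8.
ch 1: (50 − 48)²/48 = 4/48 = 0.0833
ch 2: (26 − 32)²/32 = 36/32 = 1.1250
ch 3: (21 − 24)²/24 = 9/24 = 0.3750
ch 4: (5 − 8)²/8 = 9/8 = 1.1250
ch 5: (65 − 48)²/48 = 289/48 = 6.0208
ch 6: (21 − 24)²/24 = 9/24 = 0.3750
ch 7: (4 − 8)²/8 = 16/8 = 2.0000
Sum = 11.104

11.104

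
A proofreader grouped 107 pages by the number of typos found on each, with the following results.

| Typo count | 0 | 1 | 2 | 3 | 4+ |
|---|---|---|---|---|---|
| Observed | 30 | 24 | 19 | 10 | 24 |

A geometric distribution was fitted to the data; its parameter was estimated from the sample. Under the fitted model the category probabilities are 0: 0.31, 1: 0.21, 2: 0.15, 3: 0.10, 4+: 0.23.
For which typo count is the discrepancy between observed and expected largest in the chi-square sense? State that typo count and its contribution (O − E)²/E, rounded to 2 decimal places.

2, 0.54

Expected counts E_i = n·p_i: 107×0.31 = 33.17, 107×0.21 = 22.47, 107×0.15 = 16.05, 107×0.10 = 10.7, 107×0.23 = 24.61.
cat         O        E   (O−E)²/E
0          30    33.17      0.303
1          24    22.47      0.104
2          19    16.05      0.542
3          10     10.7      0.046
4+         24    24.61      0.015
The largest term is for 2: 0.54.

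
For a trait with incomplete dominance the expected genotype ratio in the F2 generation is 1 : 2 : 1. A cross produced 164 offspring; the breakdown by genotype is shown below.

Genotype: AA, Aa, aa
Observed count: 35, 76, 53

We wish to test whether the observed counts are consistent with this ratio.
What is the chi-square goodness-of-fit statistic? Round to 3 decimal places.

Ratio total = 4. Expected counts: 164×1/4 = 41, 164×2/4 = 82, 164×1/4 = 41.
χ² = (35−41)²/41 + (76−82)²/82 + (53−41)²/41
   = 0.8780 + 0.4390 + 3.5122
Sum = 4.829

4.829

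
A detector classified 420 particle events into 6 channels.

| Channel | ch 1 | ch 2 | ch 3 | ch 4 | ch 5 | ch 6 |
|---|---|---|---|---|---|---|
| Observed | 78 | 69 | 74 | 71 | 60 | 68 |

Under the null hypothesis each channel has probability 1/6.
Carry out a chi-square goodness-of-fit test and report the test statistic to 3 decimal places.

Expected count for each of the 6 categories: 420/6 = 70.
χ² = (78−70)²/70 + (69−70)²/70 + (74−70)²/70 + (71−70)²/70 + (60−70)²/70 + (68−70)²/70
   = 0.9143 + 0.0143 + 0.2286 + 0.0143 + 1.4286 + 0.0571
Sum = 2.657

2.657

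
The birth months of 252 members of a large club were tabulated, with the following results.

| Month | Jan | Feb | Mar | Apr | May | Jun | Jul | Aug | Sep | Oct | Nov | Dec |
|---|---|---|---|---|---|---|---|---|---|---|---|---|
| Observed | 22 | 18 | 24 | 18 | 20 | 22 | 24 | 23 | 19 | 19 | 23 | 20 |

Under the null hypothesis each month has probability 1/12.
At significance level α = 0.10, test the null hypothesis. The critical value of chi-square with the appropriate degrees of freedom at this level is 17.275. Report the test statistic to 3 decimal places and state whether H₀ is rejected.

Expected count for each of the 12 categories: 252/12 = 21.
Jan: (22 − 21)²/21 = 1/21 = 0.0476
Feb: (18 − 21)²/21 = 9/21 = 0.4286
Mar: (24 − 21)²/21 = 9/21 = 0.4286
Apr: (18 − 21)²/21 = 9/21 = 0.4286
May: (20 − 21)²/21 = 1/21 = 0.0476
Jun: (22 − 21)²/21 = 1/21 = 0.0476
Jul: (24 − 21)²/21 = 9/21 = 0.4286
Aug: (23 − 21)²/21 = 4/21 = 0.1905
Sep: (19 − 21)²/21 = 4/21 = 0.1905
Oct: (19 − 21)²/21 = 4/21 = 0.1905
Nov: (23 − 21)²/21 = 4/21 = 0.1905
Dec: (20 − 21)²/21 = 1/21 = 0.0476
Sum = 2.667
df = 11. Since 2.667 < 17.275, we do not reject H₀.

2.667; do not reject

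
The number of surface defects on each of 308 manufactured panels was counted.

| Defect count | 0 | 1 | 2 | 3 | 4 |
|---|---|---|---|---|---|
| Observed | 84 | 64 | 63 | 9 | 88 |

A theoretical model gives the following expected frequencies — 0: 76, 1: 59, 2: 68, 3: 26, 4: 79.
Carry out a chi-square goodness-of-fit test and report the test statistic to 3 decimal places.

13.774

cat         O        E   (O−E)²/E
0          84       76     0.8421
1          64       59     0.4237
2          63       68     0.3676
3           9       26    11.1154
4          88       79     1.0253
Sum = 13.774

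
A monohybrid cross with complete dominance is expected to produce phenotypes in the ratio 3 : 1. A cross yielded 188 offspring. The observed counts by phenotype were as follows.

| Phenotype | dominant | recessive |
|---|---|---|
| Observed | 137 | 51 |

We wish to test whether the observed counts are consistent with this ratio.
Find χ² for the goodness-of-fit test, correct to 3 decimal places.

Ratio total = 4. Expected counts: 188×3/4 = 141, 188×1/4 = 47.
dominant: (137 − 141)²/141 = 16/141 = 0.1135
recessive: (51 − 47)²/47 = 16/47 = 0.3404
Sum = 0.454

0.454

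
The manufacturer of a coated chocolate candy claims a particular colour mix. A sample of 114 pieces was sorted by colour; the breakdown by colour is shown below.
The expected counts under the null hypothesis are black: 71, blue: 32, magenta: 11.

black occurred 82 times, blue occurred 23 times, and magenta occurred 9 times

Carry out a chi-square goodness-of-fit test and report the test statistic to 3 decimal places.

χ² = (82−71)²/71 + (23−32)²/32 + (9−11)²/11
   = 1.7042 + 2.5313 + 0.3636
Sum = 4.599

4.599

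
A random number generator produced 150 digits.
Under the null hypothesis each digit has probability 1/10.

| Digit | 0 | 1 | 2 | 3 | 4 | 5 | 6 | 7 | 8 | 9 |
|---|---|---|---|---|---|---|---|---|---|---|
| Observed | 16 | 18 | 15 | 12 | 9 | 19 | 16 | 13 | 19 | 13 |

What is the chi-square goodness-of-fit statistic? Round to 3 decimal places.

6.400

Expected count for each of the 10 categories: 150/10 = 15.
0: (16 − 15)²/15 = 1/15 = 0.0667
1: (18 − 15)²/15 = 9/15 = 0.6000
2: (15 − 15)²/15 = 0/15 = 0.0000
3: (12 − 15)²/15 = 9/15 = 0.6000
4: (9 − 15)²/15 = 36/15 = 2.4000
5: (19 − 15)²/15 = 16/15 = 1.0667
6: (16 − 15)²/15 = 1/15 = 0.0667
7: (13 − 15)²/15 = 4/15 = 0.2667
8: (19 − 15)²/15 = 16/15 = 1.0667
9: (13 − 15)²/15 = 4/15 = 0.2667
Sum = 6.400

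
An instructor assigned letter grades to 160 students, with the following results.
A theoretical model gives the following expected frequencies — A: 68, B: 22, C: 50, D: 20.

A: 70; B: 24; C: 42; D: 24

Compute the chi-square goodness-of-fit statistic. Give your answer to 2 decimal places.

cat         O        E   (O−E)²/E
A          70       68      0.059
B          24       22      0.182
C          42       50      1.280
D          24       20      0.800
Sum = 2.32

2.32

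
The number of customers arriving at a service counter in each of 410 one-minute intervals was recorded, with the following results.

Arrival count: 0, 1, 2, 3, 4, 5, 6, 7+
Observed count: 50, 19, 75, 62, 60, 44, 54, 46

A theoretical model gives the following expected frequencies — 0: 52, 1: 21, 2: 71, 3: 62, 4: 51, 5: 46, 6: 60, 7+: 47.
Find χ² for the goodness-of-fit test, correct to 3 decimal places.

cat         O        E   (O−E)²/E
0          50       52     0.0769
1          19       21     0.1905
2          75       71     0.2254
3          62       62     0.0000
4          60       51     1.5882
5          44       46     0.0870
6          54       60     0.6000
7+         46       47     0.0213
Sum = 2.789

2.789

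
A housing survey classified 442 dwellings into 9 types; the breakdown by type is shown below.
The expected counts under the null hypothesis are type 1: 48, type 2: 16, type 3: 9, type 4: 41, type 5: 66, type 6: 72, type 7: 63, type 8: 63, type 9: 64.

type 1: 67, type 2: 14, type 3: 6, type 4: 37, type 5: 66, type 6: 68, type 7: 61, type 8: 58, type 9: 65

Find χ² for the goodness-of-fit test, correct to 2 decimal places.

9.86

cat         O        E   (O−E)²/E
type 1     67       48      7.521
type 2     14       16      0.250
type 3      6        9      1.000
type 4     37       41      0.390
type 5     66       66      0.000
type 6     68       72      0.222
type 7     61       63      0.063
type 8     58       63      0.397
type 9     65       64      0.016
Sum = 9.86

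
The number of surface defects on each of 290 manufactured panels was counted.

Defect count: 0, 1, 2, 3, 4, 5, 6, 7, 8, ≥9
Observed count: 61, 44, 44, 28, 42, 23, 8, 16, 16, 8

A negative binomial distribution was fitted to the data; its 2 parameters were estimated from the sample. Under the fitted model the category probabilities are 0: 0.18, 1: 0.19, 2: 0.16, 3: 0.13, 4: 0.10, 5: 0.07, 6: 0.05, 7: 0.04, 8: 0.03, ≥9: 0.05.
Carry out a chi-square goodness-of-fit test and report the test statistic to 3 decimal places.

26.148

Expected counts E_i = n·p_i: 290×0.18 = 52.2, 290×0.19 = 55.1, 290×0.16 = 46.4, 290×0.13 = 37.7, 290×0.10 = 29, 290×0.07 = 20.3, 290×0.05 = 14.5, 290×0.04 = 11.6, 290×0.03 = 8.7, 290×0.05 = 14.5.
χ² = (61−52.2)²/52.2 + (44−55.1)²/55.1 + (44−46.4)²/46.4 + (28−37.7)²/37.7 + (42−29)²/29 + (23−20.3)²/20.3 + (8−14.5)²/14.5 + (16−11.6)²/11.6 + (16−8.7)²/8.7 + (8−14.5)²/14.5
   = 1.4835 + 2.2361 + 0.1241 + 2.4958 + 5.8276 + 0.3591 + 2.9138 + 1.6690 + 6.1253 + 2.9138
Sum = 26.148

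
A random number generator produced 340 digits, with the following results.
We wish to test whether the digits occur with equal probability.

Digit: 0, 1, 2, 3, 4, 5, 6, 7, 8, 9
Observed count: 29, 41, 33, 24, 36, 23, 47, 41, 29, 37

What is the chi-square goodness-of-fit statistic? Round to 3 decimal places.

Expected count for each of the 10 categories: 340/10 = 34.
cat         O        E   (O−E)²/E
0          29       34     0.7353
1          41       34     1.4412
2          33       34     0.0294
3          24       34     2.9412
4          36       34     0.1176
5          23       34     3.5588
6          47       34     4.9706
7          41       34     1.4412
8          29       34     0.7353
9          37       34     0.2647
Sum = 16.235

16.235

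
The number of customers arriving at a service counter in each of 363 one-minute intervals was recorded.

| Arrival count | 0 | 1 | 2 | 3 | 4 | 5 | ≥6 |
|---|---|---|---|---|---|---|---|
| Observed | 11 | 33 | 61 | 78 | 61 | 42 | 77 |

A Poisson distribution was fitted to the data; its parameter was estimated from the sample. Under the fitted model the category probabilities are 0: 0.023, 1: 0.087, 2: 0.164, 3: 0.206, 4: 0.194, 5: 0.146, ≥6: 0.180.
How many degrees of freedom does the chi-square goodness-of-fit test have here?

There are k = 7 categories and 1 parameter estimated from the data, so df = 7 − 1 − 1 = 5.

5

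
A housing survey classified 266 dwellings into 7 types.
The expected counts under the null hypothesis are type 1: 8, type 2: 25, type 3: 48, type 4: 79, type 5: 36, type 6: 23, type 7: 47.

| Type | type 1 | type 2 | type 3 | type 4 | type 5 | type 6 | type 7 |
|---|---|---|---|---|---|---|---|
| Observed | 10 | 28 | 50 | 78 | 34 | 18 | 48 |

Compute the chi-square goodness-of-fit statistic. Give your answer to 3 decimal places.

type 1: (10 − 8)²/8 = 4/8 = 0.5000
type 2: (28 − 25)²/25 = 9/25 = 0.3600
type 3: (50 − 48)²/48 = 4/48 = 0.0833
type 4: (78 − 79)²/79 = 1/79 = 0.0127
type 5: (34 − 36)²/36 = 4/36 = 0.1111
type 6: (18 − 23)²/23 = 25/23 = 1.0870
type 7: (48 − 47)²/47 = 1/47 = 0.0213
Sum = 2.175

2.175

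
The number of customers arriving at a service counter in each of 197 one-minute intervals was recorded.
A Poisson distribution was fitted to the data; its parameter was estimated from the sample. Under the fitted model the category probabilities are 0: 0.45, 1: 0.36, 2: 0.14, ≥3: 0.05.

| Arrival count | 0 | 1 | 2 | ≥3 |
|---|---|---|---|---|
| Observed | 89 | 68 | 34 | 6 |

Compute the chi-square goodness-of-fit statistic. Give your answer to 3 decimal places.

Expected counts E_i = n·p_i: 197×0.45 = 88.65, 197×0.36 = 70.92, 197×0.14 = 27.58, 197×0.05 = 9.85.
cat         O        E   (O−E)²/E
0          89    88.65     0.0014
1          68    70.92     0.1202
2          34    27.58     1.4944
≥3          6     9.85     1.5048
Sum = 3.121

3.121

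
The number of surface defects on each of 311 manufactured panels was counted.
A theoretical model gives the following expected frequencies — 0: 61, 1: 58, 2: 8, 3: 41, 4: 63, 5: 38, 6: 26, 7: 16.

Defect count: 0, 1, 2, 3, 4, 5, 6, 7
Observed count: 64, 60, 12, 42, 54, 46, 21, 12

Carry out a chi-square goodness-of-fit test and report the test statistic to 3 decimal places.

7.172

χ² = (64−61)²/61 + (60−58)²/58 + (12−8)²/8 + (42−41)²/41 + (54−63)²/63 + (46−38)²/38 + (21−26)²/26 + (12−16)²/16
   = 0.1475 + 0.0690 + 2.0000 + 0.0244 + 1.2857 + 1.6842 + 0.9615 + 1.0000
Sum = 7.172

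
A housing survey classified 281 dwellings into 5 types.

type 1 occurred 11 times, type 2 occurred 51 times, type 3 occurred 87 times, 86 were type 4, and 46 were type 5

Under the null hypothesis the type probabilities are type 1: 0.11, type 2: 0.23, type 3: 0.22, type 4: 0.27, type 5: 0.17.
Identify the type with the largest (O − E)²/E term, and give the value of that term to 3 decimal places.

Expected counts E_i = n·p_i: 281×0.11 = 30.91, 281×0.23 = 64.63, 281×0.22 = 61.82, 281×0.27 = 75.87, 281×0.17 = 47.77.
χ² = (11−30.91)²/30.91 + (51−64.63)²/64.63 + (87−61.82)²/61.82 + (86−75.87)²/75.87 + (46−47.77)²/47.77
   = 12.8246 + 2.8745 + 10.2561 + 1.3525 + 0.0656
The largest term is for type 1: 12.825.

type 1, 12.825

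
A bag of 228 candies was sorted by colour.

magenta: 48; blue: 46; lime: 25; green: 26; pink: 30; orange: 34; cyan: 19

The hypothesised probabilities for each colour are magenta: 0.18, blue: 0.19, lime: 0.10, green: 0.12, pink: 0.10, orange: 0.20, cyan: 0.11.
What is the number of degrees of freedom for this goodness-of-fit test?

6

There are k = 7 categories and no parameters were estimated from the data, so df = 7 − 1 = 6.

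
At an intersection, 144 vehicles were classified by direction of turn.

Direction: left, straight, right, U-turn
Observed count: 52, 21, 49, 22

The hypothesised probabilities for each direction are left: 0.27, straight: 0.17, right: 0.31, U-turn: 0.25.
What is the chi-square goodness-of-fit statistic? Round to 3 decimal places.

10.792

Expected counts E_i = n·p_i: 144×0.27 = 38.88, 144×0.17 = 24.48, 144×0.31 = 44.64, 144×0.25 = 36.
χ² = (52−38.88)²/38.88 + (21−24.48)²/24.48 + (49−44.64)²/44.64 + (22−36)²/36
   = 4.4273 + 0.4947 + 0.4258 + 5.4444
Sum = 10.792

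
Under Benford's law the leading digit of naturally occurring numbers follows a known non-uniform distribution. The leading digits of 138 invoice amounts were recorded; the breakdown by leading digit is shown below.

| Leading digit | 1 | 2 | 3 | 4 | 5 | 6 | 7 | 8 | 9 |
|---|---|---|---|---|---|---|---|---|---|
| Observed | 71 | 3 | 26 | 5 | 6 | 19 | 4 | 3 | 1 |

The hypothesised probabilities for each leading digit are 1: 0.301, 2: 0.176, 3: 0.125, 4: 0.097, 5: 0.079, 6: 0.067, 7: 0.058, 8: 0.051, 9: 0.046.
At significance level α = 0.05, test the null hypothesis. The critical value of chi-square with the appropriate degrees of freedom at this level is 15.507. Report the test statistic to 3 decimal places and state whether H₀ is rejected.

70.567; reject

Expected counts E_i = n·p_i: 138×0.301 = 41.538, 138×0.176 = 24.288, 138×0.125 = 17.25, 138×0.097 = 13.386, 138×0.079 = 10.902, 138×0.067 = 9.246, 138×0.058 = 8.004, 138×0.051 = 7.038, 138×0.046 = 6.348.
1: (71 − 41.538)²/41.538 = 868.009444/41.538 = 20.8968
2: (3 − 24.288)²/24.288 = 453.178944/24.288 = 18.6586
3: (26 − 17.25)²/17.25 = 76.5625/17.25 = 4.4384
4: (5 − 13.386)²/13.386 = 70.324996/13.386 = 5.2536
5: (6 − 10.902)²/10.902 = 24.029604/10.902 = 2.2041
6: (19 − 9.246)²/9.246 = 95.140516/9.246 = 10.2899
7: (4 − 8.004)²/8.004 = 16.032016/8.004 = 2.0030
8: (3 − 7.038)²/7.038 = 16.305444/7.038 = 2.3168
9: (1 − 6.348)²/6.348 = 28.601104/6.348 = 4.5055
Sum = 70.567
df = 8. Since 70.567 > 15.507, we reject H₀.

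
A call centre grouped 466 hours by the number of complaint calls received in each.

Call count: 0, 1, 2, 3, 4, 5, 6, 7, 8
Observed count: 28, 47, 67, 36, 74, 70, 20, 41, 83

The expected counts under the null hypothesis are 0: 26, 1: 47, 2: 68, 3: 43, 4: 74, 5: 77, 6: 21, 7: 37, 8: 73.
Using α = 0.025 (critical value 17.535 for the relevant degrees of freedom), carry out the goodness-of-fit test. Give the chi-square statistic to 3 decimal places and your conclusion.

cat         O        E   (O−E)²/E
0          28       26     0.1538
1          47       47     0.0000
2          67       68     0.0147
3          36       43     1.1395
4          74       74     0.0000
5          70       77     0.6364
6          20       21     0.0476
7          41       37     0.4324
8          83       73     1.3699
Sum = 3.794
df = 8. Since 3.794 < 17.535, we do not reject H₀.

3.794; do not reject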